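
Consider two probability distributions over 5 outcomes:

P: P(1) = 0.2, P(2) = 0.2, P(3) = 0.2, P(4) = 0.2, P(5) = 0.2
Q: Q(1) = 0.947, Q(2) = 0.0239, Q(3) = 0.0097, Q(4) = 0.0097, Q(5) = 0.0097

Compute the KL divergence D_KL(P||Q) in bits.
2.7838 bits

D_KL(P||Q) = Σ P(x) log₂(P(x)/Q(x))

Computing term by term:
  P(1)·log₂(P(1)/Q(1)) = 0.2·log₂(0.2/0.947) = -0.44867
  P(2)·log₂(P(2)/Q(2)) = 0.2·log₂(0.2/0.0239) = 0.61298
  P(3)·log₂(P(3)/Q(3)) = 0.2·log₂(0.2/0.0097) = 0.87317
  P(4)·log₂(P(4)/Q(4)) = 0.2·log₂(0.2/0.0097) = 0.87317
  P(5)·log₂(P(5)/Q(5)) = 0.2·log₂(0.2/0.0097) = 0.87317

D_KL(P||Q) = -0.44867 + 0.61298 + 0.87317 + 0.87317 + 0.87317 = 2.78382 ≈ 2.7838 bits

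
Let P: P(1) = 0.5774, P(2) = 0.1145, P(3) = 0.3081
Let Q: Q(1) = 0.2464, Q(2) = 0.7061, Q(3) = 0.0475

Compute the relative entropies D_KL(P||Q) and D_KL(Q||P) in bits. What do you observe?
D_KL(P||Q) = 1.2399 bits, D_KL(Q||P) = 1.4223 bits. The two directions give different values (D_KL(Q||P) exceeds D_KL(P||Q) by 0.1824 bits): KL divergence is asymmetric.

D_KL(P||Q) = Σ P(x) log₂(P(x)/Q(x))

Computing term by term:
  P(1)·log₂(P(1)/Q(1)) = 0.5774·log₂(0.5774/0.2464) = 0.70938
  P(2)·log₂(P(2)/Q(2)) = 0.1145·log₂(0.1145/0.7061) = -0.30051
  P(3)·log₂(P(3)/Q(3)) = 0.3081·log₂(0.3081/0.0475) = 0.83107

D_KL(P||Q) = 0.70938 - 0.30051 + 0.83107 = 1.23994 ≈ 1.2399 bits

D_KL(Q||P) = Σ Q(x) log₂(Q(x)/P(x))

Computing term by term:
  Q(1)·log₂(Q(1)/P(1)) = 0.2464·log₂(0.2464/0.5774) = -0.30272
  Q(2)·log₂(Q(2)/P(2)) = 0.7061·log₂(0.7061/0.1145) = 1.85318
  Q(3)·log₂(Q(3)/P(3)) = 0.0475·log₂(0.0475/0.3081) = -0.12813

D_KL(Q||P) = -0.30272 + 1.85318 - 0.12813 = 1.42233 ≈ 1.4223 bits

These are NOT equal (difference: 0.1824 bits). KL divergence is asymmetric: D_KL(P||Q) ≠ D_KL(Q||P) in general.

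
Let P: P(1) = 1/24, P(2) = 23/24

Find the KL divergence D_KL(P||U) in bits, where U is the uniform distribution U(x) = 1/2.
0.7501 bits

U(i) = 1/2 for all i

D_KL(P||U) = Σ P(x) log₂(P(x) / (1/2))
           = Σ P(x) log₂(P(x)) + log₂(2)
           = log₂(2) - H(P)

H(P) = -Σ P(x) log₂(P(x)):
  -P(1)·log₂(P(1)) = -(1/24)·log₂(1/24) = 0.19104
  -P(2)·log₂(P(2)) = -(23/24)·log₂(23/24) = 0.05884
H(P) = 0.19104 + 0.05884 = 0.24988 bits

log₂(2) = 1.00000 bits

D_KL(P||U) = 1.00000 - 0.24988 = 0.75012 ≈ 0.7501 bits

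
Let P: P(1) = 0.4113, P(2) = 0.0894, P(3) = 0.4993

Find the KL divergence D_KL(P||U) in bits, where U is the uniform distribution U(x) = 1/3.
0.2460 bits

U(i) = 1/3 for all i

D_KL(P||U) = Σ P(x) log₂(P(x) / (1/3))
           = Σ P(x) log₂(P(x)) + log₂(3)
           = log₂(3) - H(P)

H(P) = -Σ P(x) log₂(P(x)):
  -P(1)·log₂(P(1)) = -(0.4113)·log₂(0.4113) = 0.52718
  -P(2)·log₂(P(2)) = -(0.0894)·log₂(0.0894) = 0.31143
  -P(3)·log₂(P(3)) = -(0.4993)·log₂(0.4993) = 0.50031
H(P) = 0.52718 + 0.31143 + 0.50031 = 1.33892 bits

log₂(3) = 1.58496 bits

D_KL(P||U) = 1.58496 - 1.33892 = 0.24604 ≈ 0.2460 bits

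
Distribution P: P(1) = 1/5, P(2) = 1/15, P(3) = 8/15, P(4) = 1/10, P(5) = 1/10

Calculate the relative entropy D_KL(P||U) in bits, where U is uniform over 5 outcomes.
0.4490 bits

U(i) = 1/5 for all i

D_KL(P||U) = Σ P(x) log₂(P(x) / (1/5))
           = Σ P(x) log₂(P(x)) + log₂(5)
           = log₂(5) - H(P)

H(P) = -Σ P(x) log₂(P(x)):
  -P(1)·log₂(P(1)) = -(1/5)·log₂(1/5) = 0.46439
  -P(2)·log₂(P(2)) = -(1/15)·log₂(1/15) = 0.26046
  -P(3)·log₂(P(3)) = -(8/15)·log₂(8/15) = 0.48367
  -P(4)·log₂(P(4)) = -(1/10)·log₂(1/10) = 0.33219
  -P(5)·log₂(P(5)) = -(1/10)·log₂(1/10) = 0.33219
H(P) = 0.46439 + 0.26046 + 0.48367 + 0.33219 + 0.33219 = 1.87290 bits

log₂(5) = 2.32193 bits

D_KL(P||U) = 2.32193 - 1.87290 = 0.44903 ≈ 0.4490 bits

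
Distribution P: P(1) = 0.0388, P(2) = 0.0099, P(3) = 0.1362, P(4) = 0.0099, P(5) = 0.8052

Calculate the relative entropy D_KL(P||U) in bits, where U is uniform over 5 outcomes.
1.3648 bits

U(i) = 1/5 for all i

D_KL(P||U) = Σ P(x) log₂(P(x) / (1/5))
           = Σ P(x) log₂(P(x)) + log₂(5)
           = log₂(5) - H(P)

H(P) = -Σ P(x) log₂(P(x)):
  -P(1)·log₂(P(1)) = -(0.0388)·log₂(0.0388) = 0.18189
  -P(2)·log₂(P(2)) = -(0.0099)·log₂(0.0099) = 0.06592
  -P(3)·log₂(P(3)) = -(0.1362)·log₂(0.1362) = 0.39174
  -P(4)·log₂(P(4)) = -(0.0099)·log₂(0.0099) = 0.06592
  -P(5)·log₂(P(5)) = -(0.8052)·log₂(0.8052) = 0.25169
H(P) = 0.18189 + 0.06592 + 0.39174 + 0.06592 + 0.25169 = 0.95716 bits

log₂(5) = 2.32193 bits

D_KL(P||U) = 2.32193 - 0.95716 = 1.36477 ≈ 1.3648 bits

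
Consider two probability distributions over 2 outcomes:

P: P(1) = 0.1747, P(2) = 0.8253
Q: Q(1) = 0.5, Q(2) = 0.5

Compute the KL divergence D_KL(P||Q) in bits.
0.3317 bits

D_KL(P||Q) = Σ P(x) log₂(P(x)/Q(x))

Computing term by term:
  P(1)·log₂(P(1)/Q(1)) = 0.1747·log₂(0.1747/0.5) = -0.26503
  P(2)·log₂(P(2)/Q(2)) = 0.8253·log₂(0.8253/0.5) = 0.59668

D_KL(P||Q) = -0.26503 + 0.59668 = 0.33165 ≈ 0.3317 bits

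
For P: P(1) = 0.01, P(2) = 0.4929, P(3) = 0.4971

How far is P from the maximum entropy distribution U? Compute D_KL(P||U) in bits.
0.5142 bits

U(i) = 1/3 for all i

D_KL(P||U) = Σ P(x) log₂(P(x) / (1/3))
           = Σ P(x) log₂(P(x)) + log₂(3)
           = log₂(3) - H(P)

H(P) = -Σ P(x) log₂(P(x)):
  -P(1)·log₂(P(1)) = -(0.01)·log₂(0.01) = 0.06644
  -P(2)·log₂(P(2)) = -(0.4929)·log₂(0.4929) = 0.50307
  -P(3)·log₂(P(3)) = -(0.4971)·log₂(0.4971) = 0.50127
H(P) = 0.06644 + 0.50307 + 0.50127 = 1.07078 bits

log₂(3) = 1.58496 bits

D_KL(P||U) = 1.58496 - 1.07078 = 0.51418 ≈ 0.5142 bits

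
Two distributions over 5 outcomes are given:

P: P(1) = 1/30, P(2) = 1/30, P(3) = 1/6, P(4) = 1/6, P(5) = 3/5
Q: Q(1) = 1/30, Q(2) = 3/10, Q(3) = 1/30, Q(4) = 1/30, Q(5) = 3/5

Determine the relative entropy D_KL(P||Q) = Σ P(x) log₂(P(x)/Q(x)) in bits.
0.6683 bits

D_KL(P||Q) = Σ P(x) log₂(P(x)/Q(x))

Computing term by term:
  P(1)·log₂(P(1)/Q(1)) = (1/30)·log₂((1/30)/(1/30)) = 0.00000
  P(2)·log₂(P(2)/Q(2)) = (1/30)·log₂((1/30)/(3/10)) = -0.10566
  P(3)·log₂(P(3)/Q(3)) = (1/6)·log₂((1/6)/(1/30)) = 0.38699
  P(4)·log₂(P(4)/Q(4)) = (1/6)·log₂((1/6)/(1/30)) = 0.38699
  P(5)·log₂(P(5)/Q(5)) = (3/5)·log₂((3/5)/(3/5)) = 0.00000

D_KL(P||Q) = 0.00000 - 0.10566 + 0.38699 + 0.38699 + 0.00000 = 0.66832 ≈ 0.6683 bits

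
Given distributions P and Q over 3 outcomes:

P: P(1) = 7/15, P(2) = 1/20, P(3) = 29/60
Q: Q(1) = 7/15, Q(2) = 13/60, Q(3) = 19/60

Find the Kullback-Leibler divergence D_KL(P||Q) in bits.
0.1891 bits

D_KL(P||Q) = Σ P(x) log₂(P(x)/Q(x))

Computing term by term:
  P(1)·log₂(P(1)/Q(1)) = (7/15)·log₂((7/15)/(7/15)) = 0.00000
  P(2)·log₂(P(2)/Q(2)) = (1/20)·log₂((1/20)/(13/60)) = -0.10577
  P(3)·log₂(P(3)/Q(3)) = (29/60)·log₂((29/60)/(19/60)) = 0.29486

D_KL(P||Q) = 0.00000 - 0.10577 + 0.29486 = 0.18909 ≈ 0.1891 bits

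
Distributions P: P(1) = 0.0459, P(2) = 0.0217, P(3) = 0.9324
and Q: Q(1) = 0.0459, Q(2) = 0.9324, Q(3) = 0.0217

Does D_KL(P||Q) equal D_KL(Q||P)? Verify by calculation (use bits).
D_KL(P||Q) = 4.9407 bits, D_KL(Q||P) = 4.9407 bits. Yes — for this pair D_KL(P||Q) = D_KL(Q||P).

D_KL(P||Q) = Σ P(x) log₂(P(x)/Q(x))

Computing term by term:
  P(1)·log₂(P(1)/Q(1)) = 0.0459·log₂(0.0459/0.0459) = 0.00000
  P(2)·log₂(P(2)/Q(2)) = 0.0217·log₂(0.0217/0.9324) = -0.11773
  P(3)·log₂(P(3)/Q(3)) = 0.9324·log₂(0.9324/0.0217) = 5.05844

D_KL(P||Q) = 0.00000 - 0.11773 + 5.05844 = 4.94071 ≈ 4.9407 bits

D_KL(Q||P) = Σ Q(x) log₂(Q(x)/P(x))

Computing term by term:
  Q(1)·log₂(Q(1)/P(1)) = 0.0459·log₂(0.0459/0.0459) = 0.00000
  Q(2)·log₂(Q(2)/P(2)) = 0.9324·log₂(0.9324/0.0217) = 5.05844
  Q(3)·log₂(Q(3)/P(3)) = 0.0217·log₂(0.0217/0.9324) = -0.11773

D_KL(Q||P) = 0.00000 + 5.05844 - 0.11773 = 4.94071 ≈ 4.9407 bits

These ARE equal here. Q is P with outcomes relabeled (Q(2) = P(3), Q(3) = P(2)) by a relabeling that is its own inverse, so the two sums contain exactly the same terms in a different order. This is a special case — KL divergence is not symmetric in general: D_KL(P||Q) ≠ D_KL(Q||P) for most P, Q.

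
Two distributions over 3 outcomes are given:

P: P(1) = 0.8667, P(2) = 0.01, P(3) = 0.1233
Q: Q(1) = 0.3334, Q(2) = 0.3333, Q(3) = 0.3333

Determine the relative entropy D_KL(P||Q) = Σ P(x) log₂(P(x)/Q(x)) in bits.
0.9671 bits

D_KL(P||Q) = Σ P(x) log₂(P(x)/Q(x))

Computing term by term:
  P(1)·log₂(P(1)/Q(1)) = 0.8667·log₂(0.8667/0.3334) = 1.19455
  P(2)·log₂(P(2)/Q(2)) = 0.01·log₂(0.01/0.3333) = -0.05059
  P(3)·log₂(P(3)/Q(3)) = 0.1233·log₂(0.1233/0.3333) = -0.17689

D_KL(P||Q) = 1.19455 - 0.05059 - 0.17689 = 0.96707 ≈ 0.9671 bits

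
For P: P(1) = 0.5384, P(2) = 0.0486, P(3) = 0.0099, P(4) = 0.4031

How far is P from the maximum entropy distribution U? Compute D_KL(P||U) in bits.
0.7127 bits

U(i) = 1/4 for all i

D_KL(P||U) = Σ P(x) log₂(P(x) / (1/4))
           = Σ P(x) log₂(P(x)) + log₂(4)
           = log₂(4) - H(P)

H(P) = -Σ P(x) log₂(P(x)):
  -P(1)·log₂(P(1)) = -(0.5384)·log₂(0.5384) = 0.48093
  -P(2)·log₂(P(2)) = -(0.0486)·log₂(0.0486) = 0.21204
  -P(3)·log₂(P(3)) = -(0.0099)·log₂(0.0099) = 0.06592
  -P(4)·log₂(P(4)) = -(0.4031)·log₂(0.4031) = 0.52838
H(P) = 0.48093 + 0.21204 + 0.06592 + 0.52838 = 1.28727 bits

log₂(4) = 2.00000 bits

D_KL(P||U) = 2.00000 - 1.28727 = 0.71273 ≈ 0.7127 bits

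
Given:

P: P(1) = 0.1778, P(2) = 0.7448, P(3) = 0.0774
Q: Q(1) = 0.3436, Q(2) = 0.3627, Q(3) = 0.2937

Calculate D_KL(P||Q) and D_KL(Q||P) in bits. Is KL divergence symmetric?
D_KL(P||Q) = 0.4553 bits, D_KL(Q||P) = 0.5151 bits. No, KL divergence is not symmetric.

D_KL(P||Q) = Σ P(x) log₂(P(x)/Q(x))

Computing term by term:
  P(1)·log₂(P(1)/Q(1)) = 0.1778·log₂(0.1778/0.3436) = -0.16899
  P(2)·log₂(P(2)/Q(2)) = 0.7448·log₂(0.7448/0.3627) = 0.77316
  P(3)·log₂(P(3)/Q(3)) = 0.0774·log₂(0.0774/0.2937) = -0.14891

D_KL(P||Q) = -0.16899 + 0.77316 - 0.14891 = 0.45526 ≈ 0.4553 bits

D_KL(Q||P) = Σ Q(x) log₂(Q(x)/P(x))

Computing term by term:
  Q(1)·log₂(Q(1)/P(1)) = 0.3436·log₂(0.3436/0.1778) = 0.32658
  Q(2)·log₂(Q(2)/P(2)) = 0.3627·log₂(0.3627/0.7448) = -0.37651
  Q(3)·log₂(Q(3)/P(3)) = 0.2937·log₂(0.2937/0.0774) = 0.56506

D_KL(Q||P) = 0.32658 - 0.37651 + 0.56506 = 0.51513 ≈ 0.5151 bits

These are NOT equal (difference: 0.0598 bits). KL divergence is asymmetric: D_KL(P||Q) ≠ D_KL(Q||P) in general.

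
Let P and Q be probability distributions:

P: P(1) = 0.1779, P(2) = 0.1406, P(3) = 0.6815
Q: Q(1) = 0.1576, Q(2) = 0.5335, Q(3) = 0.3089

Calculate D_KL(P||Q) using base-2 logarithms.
0.5386 bits

D_KL(P||Q) = Σ P(x) log₂(P(x)/Q(x))

Computing term by term:
  P(1)·log₂(P(1)/Q(1)) = 0.1779·log₂(0.1779/0.1576) = 0.03110
  P(2)·log₂(P(2)/Q(2)) = 0.1406·log₂(0.1406/0.5335) = -0.27050
  P(3)·log₂(P(3)/Q(3)) = 0.6815·log₂(0.6815/0.3089) = 0.77798

D_KL(P||Q) = 0.03110 - 0.27050 + 0.77798 = 0.53858 ≈ 0.5386 bits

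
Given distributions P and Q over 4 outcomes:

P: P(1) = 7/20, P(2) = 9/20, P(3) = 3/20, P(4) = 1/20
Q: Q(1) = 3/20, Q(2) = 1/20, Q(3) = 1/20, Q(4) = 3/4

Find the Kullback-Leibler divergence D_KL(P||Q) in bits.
1.8967 bits

D_KL(P||Q) = Σ P(x) log₂(P(x)/Q(x))

Computing term by term:
  P(1)·log₂(P(1)/Q(1)) = (7/20)·log₂((7/20)/(3/20)) = 0.42784
  P(2)·log₂(P(2)/Q(2)) = (9/20)·log₂((9/20)/(1/20)) = 1.42647
  P(3)·log₂(P(3)/Q(3)) = (3/20)·log₂((3/20)/(1/20)) = 0.23774
  P(4)·log₂(P(4)/Q(4)) = (1/20)·log₂((1/20)/(3/4)) = -0.19534

D_KL(P||Q) = 0.42784 + 1.42647 + 0.23774 - 0.19534 = 1.89671 ≈ 1.8967 bits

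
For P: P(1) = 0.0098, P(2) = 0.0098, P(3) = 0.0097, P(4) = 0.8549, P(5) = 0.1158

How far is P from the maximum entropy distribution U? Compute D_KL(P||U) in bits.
1.5727 bits

U(i) = 1/5 for all i

D_KL(P||U) = Σ P(x) log₂(P(x) / (1/5))
           = Σ P(x) log₂(P(x)) + log₂(5)
           = log₂(5) - H(P)

H(P) = -Σ P(x) log₂(P(x)):
  -P(1)·log₂(P(1)) = -(0.0098)·log₂(0.0098) = 0.06540
  -P(2)·log₂(P(2)) = -(0.0098)·log₂(0.0098) = 0.06540
  -P(3)·log₂(P(3)) = -(0.0097)·log₂(0.0097) = 0.06487
  -P(4)·log₂(P(4)) = -(0.8549)·log₂(0.8549) = 0.19335
  -P(5)·log₂(P(5)) = -(0.1158)·log₂(0.1158) = 0.36017
H(P) = 0.06540 + 0.06540 + 0.06487 + 0.19335 + 0.36017 = 0.74919 bits

log₂(5) = 2.32193 bits

D_KL(P||U) = 2.32193 - 0.74919 = 1.57274 ≈ 1.5727 bits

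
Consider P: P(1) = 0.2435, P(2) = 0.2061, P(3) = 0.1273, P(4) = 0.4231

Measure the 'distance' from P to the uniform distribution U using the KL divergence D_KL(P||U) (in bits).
0.1305 bits

U(i) = 1/4 for all i

D_KL(P||U) = Σ P(x) log₂(P(x) / (1/4))
           = Σ P(x) log₂(P(x)) + log₂(4)
           = log₂(4) - H(P)

H(P) = -Σ P(x) log₂(P(x)):
  -P(1)·log₂(P(1)) = -(0.2435)·log₂(0.2435) = 0.49625
  -P(2)·log₂(P(2)) = -(0.2061)·log₂(0.2061) = 0.46962
  -P(3)·log₂(P(3)) = -(0.1273)·log₂(0.1273) = 0.37855
  -P(4)·log₂(P(4)) = -(0.4231)·log₂(0.4231) = 0.52504
H(P) = 0.49625 + 0.46962 + 0.37855 + 0.52504 = 1.86946 bits

log₂(4) = 2.00000 bits

D_KL(P||U) = 2.00000 - 1.86946 = 0.13054 ≈ 0.1305 bits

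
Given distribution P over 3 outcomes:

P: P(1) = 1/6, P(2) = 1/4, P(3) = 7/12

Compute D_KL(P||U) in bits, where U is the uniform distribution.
0.2005 bits

U(i) = 1/3 for all i

D_KL(P||U) = Σ P(x) log₂(P(x) / (1/3))
           = Σ P(x) log₂(P(x)) + log₂(3)
           = log₂(3) - H(P)

H(P) = -Σ P(x) log₂(P(x)):
  -P(1)·log₂(P(1)) = -(1/6)·log₂(1/6) = 0.43083
  -P(2)·log₂(P(2)) = -(1/4)·log₂(1/4) = 0.50000
  -P(3)·log₂(P(3)) = -(7/12)·log₂(7/12) = 0.45360
H(P) = 0.43083 + 0.50000 + 0.45360 = 1.38443 bits

log₂(3) = 1.58496 bits

D_KL(P||U) = 1.58496 - 1.38443 = 0.20053 ≈ 0.2005 bits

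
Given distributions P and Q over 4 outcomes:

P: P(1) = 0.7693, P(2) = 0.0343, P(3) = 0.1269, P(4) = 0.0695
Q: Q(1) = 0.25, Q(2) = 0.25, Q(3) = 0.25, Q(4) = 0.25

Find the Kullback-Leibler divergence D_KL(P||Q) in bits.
0.8967 bits

D_KL(P||Q) = Σ P(x) log₂(P(x)/Q(x))

Computing term by term:
  P(1)·log₂(P(1)/Q(1)) = 0.7693·log₂(0.7693/0.25) = 1.24751
  P(2)·log₂(P(2)/Q(2)) = 0.0343·log₂(0.0343/0.25) = -0.09829
  P(3)·log₂(P(3)/Q(3)) = 0.1269·log₂(0.1269/0.25) = -0.12414
  P(4)·log₂(P(4)/Q(4)) = 0.0695·log₂(0.0695/0.25) = -0.12836

D_KL(P||Q) = 1.24751 - 0.09829 - 0.12414 - 0.12836 = 0.89672 ≈ 0.8967 bits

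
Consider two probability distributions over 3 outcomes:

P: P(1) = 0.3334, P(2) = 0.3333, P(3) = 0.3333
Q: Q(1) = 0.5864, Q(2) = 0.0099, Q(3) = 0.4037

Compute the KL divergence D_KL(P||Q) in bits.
1.3272 bits

D_KL(P||Q) = Σ P(x) log₂(P(x)/Q(x))

Computing term by term:
  P(1)·log₂(P(1)/Q(1)) = 0.3334·log₂(0.3334/0.5864) = -0.27160
  P(2)·log₂(P(2)/Q(2)) = 0.3333·log₂(0.3333/0.0099) = 1.69091
  P(3)·log₂(P(3)/Q(3)) = 0.3333·log₂(0.3333/0.4037) = -0.09214

D_KL(P||Q) = -0.27160 + 1.69091 - 0.09214 = 1.32717 ≈ 1.3272 bits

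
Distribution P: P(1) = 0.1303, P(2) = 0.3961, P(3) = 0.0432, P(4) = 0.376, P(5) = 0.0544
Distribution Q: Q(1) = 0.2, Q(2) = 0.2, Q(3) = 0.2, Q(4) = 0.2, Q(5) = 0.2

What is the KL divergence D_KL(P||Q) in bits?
0.4547 bits

D_KL(P||Q) = Σ P(x) log₂(P(x)/Q(x))

Computing term by term:
  P(1)·log₂(P(1)/Q(1)) = 0.1303·log₂(0.1303/0.2) = -0.08055
  P(2)·log₂(P(2)/Q(2)) = 0.3961·log₂(0.3961/0.2) = 0.39050
  P(3)·log₂(P(3)/Q(3)) = 0.0432·log₂(0.0432/0.2) = -0.09551
  P(4)·log₂(P(4)/Q(4)) = 0.376·log₂(0.376/0.2) = 0.34244
  P(5)·log₂(P(5)/Q(5)) = 0.0544·log₂(0.0544/0.2) = -0.10218

D_KL(P||Q) = -0.08055 + 0.39050 - 0.09551 + 0.34244 - 0.10218 = 0.45470 ≈ 0.4547 bits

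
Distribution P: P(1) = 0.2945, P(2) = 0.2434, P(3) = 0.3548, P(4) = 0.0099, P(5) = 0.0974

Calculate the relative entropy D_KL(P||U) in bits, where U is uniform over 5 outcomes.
0.3828 bits

U(i) = 1/5 for all i

D_KL(P||U) = Σ P(x) log₂(P(x) / (1/5))
           = Σ P(x) log₂(P(x)) + log₂(5)
           = log₂(5) - H(P)

H(P) = -Σ P(x) log₂(P(x)):
  -P(1)·log₂(P(1)) = -(0.2945)·log₂(0.2945) = 0.51940
  -P(2)·log₂(P(2)) = -(0.2434)·log₂(0.2434) = 0.49619
  -P(3)·log₂(P(3)) = -(0.3548)·log₂(0.3548) = 0.53040
  -P(4)·log₂(P(4)) = -(0.0099)·log₂(0.0099) = 0.06592
  -P(5)·log₂(P(5)) = -(0.0974)·log₂(0.0974) = 0.32726
H(P) = 0.51940 + 0.49619 + 0.53040 + 0.06592 + 0.32726 = 1.93917 bits

log₂(5) = 2.32193 bits

D_KL(P||U) = 2.32193 - 1.93917 = 0.38276 ≈ 0.3828 bits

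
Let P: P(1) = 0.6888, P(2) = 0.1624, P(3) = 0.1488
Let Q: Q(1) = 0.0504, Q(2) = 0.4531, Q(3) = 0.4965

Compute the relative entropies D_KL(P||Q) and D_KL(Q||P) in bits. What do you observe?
D_KL(P||Q) = 2.0995 bits, D_KL(Q||P) = 1.3437 bits. The two directions give different values (D_KL(P||Q) exceeds D_KL(Q||P) by 0.7558 bits): KL divergence is asymmetric.

D_KL(P||Q) = Σ P(x) log₂(P(x)/Q(x))

Computing term by term:
  P(1)·log₂(P(1)/Q(1)) = 0.6888·log₂(0.6888/0.0504) = 2.59856
  P(2)·log₂(P(2)/Q(2)) = 0.1624·log₂(0.1624/0.4531) = -0.24040
  P(3)·log₂(P(3)/Q(3)) = 0.1488·log₂(0.1488/0.4965) = -0.25868

D_KL(P||Q) = 2.59856 - 0.24040 - 0.25868 = 2.09948 ≈ 2.0995 bits

D_KL(Q||P) = Σ Q(x) log₂(Q(x)/P(x))

Computing term by term:
  Q(1)·log₂(Q(1)/P(1)) = 0.0504·log₂(0.0504/0.6888) = -0.19014
  Q(2)·log₂(Q(2)/P(2)) = 0.4531·log₂(0.4531/0.1624) = 0.67071
  Q(3)·log₂(Q(3)/P(3)) = 0.4965·log₂(0.4965/0.1488) = 0.86313

D_KL(Q||P) = -0.19014 + 0.67071 + 0.86313 = 1.34370 ≈ 1.3437 bits

These are NOT equal (difference: 0.7558 bits). KL divergence is asymmetric: D_KL(P||Q) ≠ D_KL(Q||P) in general.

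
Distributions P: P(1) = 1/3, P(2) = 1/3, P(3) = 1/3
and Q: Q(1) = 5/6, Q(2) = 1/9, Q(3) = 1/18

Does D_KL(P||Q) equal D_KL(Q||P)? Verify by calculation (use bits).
D_KL(P||Q) = 0.9493 bits, D_KL(Q||P) = 0.7819 bits. No — D_KL(P||Q) ≠ D_KL(Q||P) for this pair.

D_KL(P||Q) = Σ P(x) log₂(P(x)/Q(x))

Computing term by term:
  P(1)·log₂(P(1)/Q(1)) = (1/3)·log₂((1/3)/(5/6)) = -0.44064
  P(2)·log₂(P(2)/Q(2)) = (1/3)·log₂((1/3)/(1/9)) = 0.52832
  P(3)·log₂(P(3)/Q(3)) = (1/3)·log₂((1/3)/(1/18)) = 0.86165

D_KL(P||Q) = -0.44064 + 0.52832 + 0.86165 = 0.94933 ≈ 0.9493 bits

D_KL(Q||P) = Σ Q(x) log₂(Q(x)/P(x))

Computing term by term:
  Q(1)·log₂(Q(1)/P(1)) = (5/6)·log₂((5/6)/(1/3)) = 1.10161
  Q(2)·log₂(Q(2)/P(2)) = (1/9)·log₂((1/9)/(1/3)) = -0.17611
  Q(3)·log₂(Q(3)/P(3)) = (1/18)·log₂((1/18)/(1/3)) = -0.14361

D_KL(Q||P) = 1.10161 - 0.17611 - 0.14361 = 0.78189 ≈ 0.7819 bits

These are NOT equal (difference: 0.1674 bits). KL divergence is asymmetric: D_KL(P||Q) ≠ D_KL(Q||P) in general.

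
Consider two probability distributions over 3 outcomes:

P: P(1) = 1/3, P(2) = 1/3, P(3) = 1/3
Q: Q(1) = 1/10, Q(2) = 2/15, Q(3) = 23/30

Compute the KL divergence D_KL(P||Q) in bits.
0.6191 bits

D_KL(P||Q) = Σ P(x) log₂(P(x)/Q(x))

Computing term by term:
  P(1)·log₂(P(1)/Q(1)) = (1/3)·log₂((1/3)/(1/10)) = 0.57899
  P(2)·log₂(P(2)/Q(2)) = (1/3)·log₂((1/3)/(2/15)) = 0.44064
  P(3)·log₂(P(3)/Q(3)) = (1/3)·log₂((1/3)/(23/30)) = -0.40054

D_KL(P||Q) = 0.57899 + 0.44064 - 0.40054 = 0.61909 ≈ 0.6191 bits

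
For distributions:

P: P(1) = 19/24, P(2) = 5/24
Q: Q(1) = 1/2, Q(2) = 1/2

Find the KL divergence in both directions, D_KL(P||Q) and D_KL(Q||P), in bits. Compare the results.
D_KL(P||Q) = 0.2617 bits, D_KL(Q||P) = 0.3000 bits. D_KL(Q||P) is larger than D_KL(P||Q) by 0.0383 bits; the two directions differ.

D_KL(P||Q) = Σ P(x) log₂(P(x)/Q(x))

Computing term by term:
  P(1)·log₂(P(1)/Q(1)) = (19/24)·log₂((19/24)/(1/2)) = 0.52485
  P(2)·log₂(P(2)/Q(2)) = (5/24)·log₂((5/24)/(1/2)) = -0.26313

D_KL(P||Q) = 0.52485 - 0.26313 = 0.26172 ≈ 0.2617 bits

D_KL(Q||P) = Σ Q(x) log₂(Q(x)/P(x))

Computing term by term:
  Q(1)·log₂(Q(1)/P(1)) = (1/2)·log₂((1/2)/(19/24)) = -0.33148
  Q(2)·log₂(Q(2)/P(2)) = (1/2)·log₂((1/2)/(5/24)) = 0.63152

D_KL(Q||P) = -0.33148 + 0.63152 = 0.30004 ≈ 0.3000 bits

These are NOT equal (difference: 0.0383 bits). KL divergence is asymmetric: D_KL(P||Q) ≠ D_KL(Q||P) in general.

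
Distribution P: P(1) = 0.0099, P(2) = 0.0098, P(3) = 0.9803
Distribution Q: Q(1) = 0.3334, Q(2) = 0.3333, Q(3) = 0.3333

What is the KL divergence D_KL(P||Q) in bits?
1.4257 bits

D_KL(P||Q) = Σ P(x) log₂(P(x)/Q(x))

Computing term by term:
  P(1)·log₂(P(1)/Q(1)) = 0.0099·log₂(0.0099/0.3334) = -0.05023
  P(2)·log₂(P(2)/Q(2)) = 0.0098·log₂(0.0098/0.3333) = -0.04986
  P(3)·log₂(P(3)/Q(3)) = 0.9803·log₂(0.9803/0.3333) = 1.52574

D_KL(P||Q) = -0.05023 - 0.04986 + 1.52574 = 1.42565 ≈ 1.4257 bits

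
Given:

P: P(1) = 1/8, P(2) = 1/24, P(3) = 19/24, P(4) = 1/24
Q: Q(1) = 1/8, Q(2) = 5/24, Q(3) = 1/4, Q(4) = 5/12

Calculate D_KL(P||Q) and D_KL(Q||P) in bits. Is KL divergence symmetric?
D_KL(P||Q) = 1.0814 bits, D_KL(Q||P) = 1.4521 bits. No, KL divergence is not symmetric.

D_KL(P||Q) = Σ P(x) log₂(P(x)/Q(x))

Computing term by term:
  P(1)·log₂(P(1)/Q(1)) = (1/8)·log₂((1/8)/(1/8)) = 0.00000
  P(2)·log₂(P(2)/Q(2)) = (1/24)·log₂((1/24)/(5/24)) = -0.09675
  P(3)·log₂(P(3)/Q(3)) = (19/24)·log₂((19/24)/(1/4)) = 1.31651
  P(4)·log₂(P(4)/Q(4)) = (1/24)·log₂((1/24)/(5/12)) = -0.13841

D_KL(P||Q) = 0.00000 - 0.09675 + 1.31651 - 0.13841 = 1.08135 ≈ 1.0814 bits

D_KL(Q||P) = Σ Q(x) log₂(Q(x)/P(x))

Computing term by term:
  Q(1)·log₂(Q(1)/P(1)) = (1/8)·log₂((1/8)/(1/8)) = 0.00000
  Q(2)·log₂(Q(2)/P(2)) = (5/24)·log₂((5/24)/(1/24)) = 0.48374
  Q(3)·log₂(Q(3)/P(3)) = (1/4)·log₂((1/4)/(19/24)) = -0.41574
  Q(4)·log₂(Q(4)/P(4)) = (5/12)·log₂((5/12)/(1/24)) = 1.38414

D_KL(Q||P) = 0.00000 + 0.48374 - 0.41574 + 1.38414 = 1.45214 ≈ 1.4521 bits

These are NOT equal (difference: 0.3707 bits). KL divergence is asymmetric: D_KL(P||Q) ≠ D_KL(Q||P) in general.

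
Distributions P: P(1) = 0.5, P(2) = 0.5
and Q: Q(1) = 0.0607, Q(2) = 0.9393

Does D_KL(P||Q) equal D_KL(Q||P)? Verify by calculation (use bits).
D_KL(P||Q) = 1.0663 bits, D_KL(Q||P) = 0.6698 bits. No — D_KL(P||Q) ≠ D_KL(Q||P) for this pair.

D_KL(P||Q) = Σ P(x) log₂(P(x)/Q(x))

Computing term by term:
  P(1)·log₂(P(1)/Q(1)) = 0.5·log₂(0.5/0.0607) = 1.52108
  P(2)·log₂(P(2)/Q(2)) = 0.5·log₂(0.5/0.9393) = -0.45483

D_KL(P||Q) = 1.52108 - 0.45483 = 1.06625 ≈ 1.0663 bits

D_KL(Q||P) = Σ Q(x) log₂(Q(x)/P(x))

Computing term by term:
  Q(1)·log₂(Q(1)/P(1)) = 0.0607·log₂(0.0607/0.5) = -0.18466
  Q(2)·log₂(Q(2)/P(2)) = 0.9393·log₂(0.9393/0.5) = 0.85444

D_KL(Q||P) = -0.18466 + 0.85444 = 0.66978 ≈ 0.6698 bits

These are NOT equal (difference: 0.3965 bits). KL divergence is asymmetric: D_KL(P||Q) ≠ D_KL(Q||P) in general.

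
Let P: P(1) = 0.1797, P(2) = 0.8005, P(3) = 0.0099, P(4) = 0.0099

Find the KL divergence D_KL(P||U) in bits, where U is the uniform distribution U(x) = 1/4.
1.1662 bits

U(i) = 1/4 for all i

D_KL(P||U) = Σ P(x) log₂(P(x) / (1/4))
           = Σ P(x) log₂(P(x)) + log₂(4)
           = log₂(4) - H(P)

H(P) = -Σ P(x) log₂(P(x)):
  -P(1)·log₂(P(1)) = -(0.1797)·log₂(0.1797) = 0.44500
  -P(2)·log₂(P(2)) = -(0.8005)·log₂(0.8005) = 0.25698
  -P(3)·log₂(P(3)) = -(0.0099)·log₂(0.0099) = 0.06592
  -P(4)·log₂(P(4)) = -(0.0099)·log₂(0.0099) = 0.06592
H(P) = 0.44500 + 0.25698 + 0.06592 + 0.06592 = 0.83382 bits

log₂(4) = 2.00000 bits

D_KL(P||U) = 2.00000 - 0.83382 = 1.16618 ≈ 1.1662 bits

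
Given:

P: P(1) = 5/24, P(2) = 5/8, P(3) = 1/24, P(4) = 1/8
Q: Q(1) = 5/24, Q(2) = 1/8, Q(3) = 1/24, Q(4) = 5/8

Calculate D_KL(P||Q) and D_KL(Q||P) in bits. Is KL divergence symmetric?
D_KL(P||Q) = 1.1610 bits, D_KL(Q||P) = 1.1610 bits. The two values coincide for this particular pair, but no — KL divergence is not symmetric in general.

D_KL(P||Q) = Σ P(x) log₂(P(x)/Q(x))

Computing term by term:
  P(1)·log₂(P(1)/Q(1)) = (5/24)·log₂((5/24)/(5/24)) = 0.00000
  P(2)·log₂(P(2)/Q(2)) = (5/8)·log₂((5/8)/(1/8)) = 1.45121
  P(3)·log₂(P(3)/Q(3)) = (1/24)·log₂((1/24)/(1/24)) = 0.00000
  P(4)·log₂(P(4)/Q(4)) = (1/8)·log₂((1/8)/(5/8)) = -0.29024

D_KL(P||Q) = 0.00000 + 1.45121 + 0.00000 - 0.29024 = 1.16097 ≈ 1.1610 bits

D_KL(Q||P) = Σ Q(x) log₂(Q(x)/P(x))

Computing term by term:
  Q(1)·log₂(Q(1)/P(1)) = (5/24)·log₂((5/24)/(5/24)) = 0.00000
  Q(2)·log₂(Q(2)/P(2)) = (1/8)·log₂((1/8)/(5/8)) = -0.29024
  Q(3)·log₂(Q(3)/P(3)) = (1/24)·log₂((1/24)/(1/24)) = 0.00000
  Q(4)·log₂(Q(4)/P(4)) = (5/8)·log₂((5/8)/(1/8)) = 1.45121

D_KL(Q||P) = 0.00000 - 0.29024 + 0.00000 + 1.45121 = 1.16097 ≈ 1.1610 bits

These ARE equal here. Q is P with outcomes relabeled (Q(2) = P(4), Q(4) = P(2)) by a relabeling that is its own inverse, so the two sums contain exactly the same terms in a different order. This is a special case — KL divergence is not symmetric in general: D_KL(P||Q) ≠ D_KL(Q||P) for most P, Q.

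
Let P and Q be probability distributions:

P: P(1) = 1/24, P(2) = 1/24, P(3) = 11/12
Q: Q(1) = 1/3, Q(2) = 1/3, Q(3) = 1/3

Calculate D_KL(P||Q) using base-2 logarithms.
1.0878 bits

D_KL(P||Q) = Σ P(x) log₂(P(x)/Q(x))

Computing term by term:
  P(1)·log₂(P(1)/Q(1)) = (1/24)·log₂((1/24)/(1/3)) = -0.12500
  P(2)·log₂(P(2)/Q(2)) = (1/24)·log₂((1/24)/(1/3)) = -0.12500
  P(3)·log₂(P(3)/Q(3)) = (11/12)·log₂((11/12)/(1/3)) = 1.33781

D_KL(P||Q) = -0.12500 - 0.12500 + 1.33781 = 1.08781 ≈ 1.0878 bits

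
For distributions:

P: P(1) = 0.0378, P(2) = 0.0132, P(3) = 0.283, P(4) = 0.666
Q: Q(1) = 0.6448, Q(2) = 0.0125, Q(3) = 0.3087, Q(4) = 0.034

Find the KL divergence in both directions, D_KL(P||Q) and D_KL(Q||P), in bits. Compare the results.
D_KL(P||Q) = 2.6693 bits, D_KL(Q||P) = 2.5306 bits. D_KL(P||Q) is larger than D_KL(Q||P) by 0.1387 bits; the two directions differ.

D_KL(P||Q) = Σ P(x) log₂(P(x)/Q(x))

Computing term by term:
  P(1)·log₂(P(1)/Q(1)) = 0.0378·log₂(0.0378/0.6448) = -0.15469
  P(2)·log₂(P(2)/Q(2)) = 0.0132·log₂(0.0132/0.0125) = 0.00104
  P(3)·log₂(P(3)/Q(3)) = 0.283·log₂(0.283/0.3087) = -0.03549
  P(4)·log₂(P(4)/Q(4)) = 0.666·log₂(0.666/0.034) = 2.85842

D_KL(P||Q) = -0.15469 + 0.00104 - 0.03549 + 2.85842 = 2.66928 ≈ 2.6693 bits

D_KL(Q||P) = Σ Q(x) log₂(Q(x)/P(x))

Computing term by term:
  Q(1)·log₂(Q(1)/P(1)) = 0.6448·log₂(0.6448/0.0378) = 2.63878
  Q(2)·log₂(Q(2)/P(2)) = 0.0125·log₂(0.0125/0.0132) = -0.00098
  Q(3)·log₂(Q(3)/P(3)) = 0.3087·log₂(0.3087/0.283) = 0.03871
  Q(4)·log₂(Q(4)/P(4)) = 0.034·log₂(0.034/0.666) = -0.14593

D_KL(Q||P) = 2.63878 - 0.00098 + 0.03871 - 0.14593 = 2.53058 ≈ 2.5306 bits

These are NOT equal (difference: 0.1387 bits). KL divergence is asymmetric: D_KL(P||Q) ≠ D_KL(Q||P) in general.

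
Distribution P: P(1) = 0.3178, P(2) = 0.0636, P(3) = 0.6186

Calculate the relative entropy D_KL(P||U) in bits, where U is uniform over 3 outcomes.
0.3779 bits

U(i) = 1/3 for all i

D_KL(P||U) = Σ P(x) log₂(P(x) / (1/3))
           = Σ P(x) log₂(P(x)) + log₂(3)
           = log₂(3) - H(P)

H(P) = -Σ P(x) log₂(P(x)):
  -P(1)·log₂(P(1)) = -(0.3178)·log₂(0.3178) = 0.52558
  -P(2)·log₂(P(2)) = -(0.0636)·log₂(0.0636) = 0.25280
  -P(3)·log₂(P(3)) = -(0.6186)·log₂(0.6186) = 0.42864
H(P) = 0.52558 + 0.25280 + 0.42864 = 1.20702 bits

log₂(3) = 1.58496 bits

D_KL(P||U) = 1.58496 - 1.20702 = 0.37794 ≈ 0.3779 bits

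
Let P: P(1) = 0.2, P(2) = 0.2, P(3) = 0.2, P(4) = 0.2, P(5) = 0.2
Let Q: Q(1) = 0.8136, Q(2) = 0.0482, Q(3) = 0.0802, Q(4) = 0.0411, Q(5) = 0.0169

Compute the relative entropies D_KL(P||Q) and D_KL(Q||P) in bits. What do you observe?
D_KL(P||Q) = 1.4389 bits, D_KL(Q||P) = 1.2882 bits. The two directions give different values (D_KL(P||Q) exceeds D_KL(Q||P) by 0.1507 bits): KL divergence is asymmetric.

D_KL(P||Q) = Σ P(x) log₂(P(x)/Q(x))

Computing term by term:
  P(1)·log₂(P(1)/Q(1)) = 0.2·log₂(0.2/0.8136) = -0.40486
  P(2)·log₂(P(2)/Q(2)) = 0.2·log₂(0.2/0.0482) = 0.41058
  P(3)·log₂(P(3)/Q(3)) = 0.2·log₂(0.2/0.0802) = 0.26367
  P(4)·log₂(P(4)/Q(4)) = 0.2·log₂(0.2/0.0411) = 0.45656
  P(5)·log₂(P(5)/Q(5)) = 0.2·log₂(0.2/0.0169) = 0.71298

D_KL(P||Q) = -0.40486 + 0.41058 + 0.26367 + 0.45656 + 0.71298 = 1.43893 ≈ 1.4389 bits

D_KL(Q||P) = Σ Q(x) log₂(Q(x)/P(x))

Computing term by term:
  Q(1)·log₂(Q(1)/P(1)) = 0.8136·log₂(0.8136/0.2) = 1.64699
  Q(2)·log₂(Q(2)/P(2)) = 0.0482·log₂(0.0482/0.2) = -0.09895
  Q(3)·log₂(Q(3)/P(3)) = 0.0802·log₂(0.0802/0.2) = -0.10573
  Q(4)·log₂(Q(4)/P(4)) = 0.0411·log₂(0.0411/0.2) = -0.09382
  Q(5)·log₂(Q(5)/P(5)) = 0.0169·log₂(0.0169/0.2) = -0.06025

D_KL(Q||P) = 1.64699 - 0.09895 - 0.10573 - 0.09382 - 0.06025 = 1.28824 ≈ 1.2882 bits

These are NOT equal (difference: 0.1507 bits). KL divergence is asymmetric: D_KL(P||Q) ≠ D_KL(Q||P) in general.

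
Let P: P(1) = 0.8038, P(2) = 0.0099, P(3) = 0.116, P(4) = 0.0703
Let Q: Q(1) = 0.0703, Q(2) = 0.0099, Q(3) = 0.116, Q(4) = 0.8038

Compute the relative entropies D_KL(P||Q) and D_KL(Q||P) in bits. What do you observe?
D_KL(P||Q) = 2.5784 bits, D_KL(Q||P) = 2.5784 bits. The two directions give the same value here, because Q is a self-inverse relabeling of P; in general KL divergence is asymmetric.

D_KL(P||Q) = Σ P(x) log₂(P(x)/Q(x))

Computing term by term:
  P(1)·log₂(P(1)/Q(1)) = 0.8038·log₂(0.8038/0.0703) = 2.82555
  P(2)·log₂(P(2)/Q(2)) = 0.0099·log₂(0.0099/0.0099) = 0.00000
  P(3)·log₂(P(3)/Q(3)) = 0.116·log₂(0.116/0.116) = 0.00000
  P(4)·log₂(P(4)/Q(4)) = 0.0703·log₂(0.0703/0.8038) = -0.24712

D_KL(P||Q) = 2.82555 + 0.00000 + 0.00000 - 0.24712 = 2.57843 ≈ 2.5784 bits

D_KL(Q||P) = Σ Q(x) log₂(Q(x)/P(x))

Computing term by term:
  Q(1)·log₂(Q(1)/P(1)) = 0.0703·log₂(0.0703/0.8038) = -0.24712
  Q(2)·log₂(Q(2)/P(2)) = 0.0099·log₂(0.0099/0.0099) = 0.00000
  Q(3)·log₂(Q(3)/P(3)) = 0.116·log₂(0.116/0.116) = 0.00000
  Q(4)·log₂(Q(4)/P(4)) = 0.8038·log₂(0.8038/0.0703) = 2.82555

D_KL(Q||P) = -0.24712 + 0.00000 + 0.00000 + 2.82555 = 2.57843 ≈ 2.5784 bits

These ARE equal here. Q is P with outcomes relabeled (Q(1) = P(4), Q(4) = P(1)) by a relabeling that is its own inverse, so the two sums contain exactly the same terms in a different order. This is a special case — KL divergence is not symmetric in general: D_KL(P||Q) ≠ D_KL(Q||P) for most P, Q.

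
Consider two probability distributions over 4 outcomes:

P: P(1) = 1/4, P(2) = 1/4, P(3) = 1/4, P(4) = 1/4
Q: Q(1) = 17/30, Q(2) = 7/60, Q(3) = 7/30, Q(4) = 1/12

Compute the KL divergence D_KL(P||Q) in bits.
0.4009 bits

D_KL(P||Q) = Σ P(x) log₂(P(x)/Q(x))

Computing term by term:
  P(1)·log₂(P(1)/Q(1)) = (1/4)·log₂((1/4)/(17/30)) = -0.29514
  P(2)·log₂(P(2)/Q(2)) = (1/4)·log₂((1/4)/(7/60)) = 0.27488
  P(3)·log₂(P(3)/Q(3)) = (1/4)·log₂((1/4)/(7/30)) = 0.02488
  P(4)·log₂(P(4)/Q(4)) = (1/4)·log₂((1/4)/(1/12)) = 0.39624

D_KL(P||Q) = -0.29514 + 0.27488 + 0.02488 + 0.39624 = 0.40086 ≈ 0.4009 bits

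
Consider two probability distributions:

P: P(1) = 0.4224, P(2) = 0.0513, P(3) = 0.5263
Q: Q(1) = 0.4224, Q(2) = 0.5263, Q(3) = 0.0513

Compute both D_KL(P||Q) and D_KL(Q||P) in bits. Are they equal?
D_KL(P||Q) = 1.5955 bits, D_KL(Q||P) = 1.5955 bits. Yes, in this case they are equal (although KL divergence is not symmetric in general).

D_KL(P||Q) = Σ P(x) log₂(P(x)/Q(x))

Computing term by term:
  P(1)·log₂(P(1)/Q(1)) = 0.4224·log₂(0.4224/0.4224) = 0.00000
  P(2)·log₂(P(2)/Q(2)) = 0.0513·log₂(0.0513/0.5263) = -0.17231
  P(3)·log₂(P(3)/Q(3)) = 0.5263·log₂(0.5263/0.0513) = 1.76777

D_KL(P||Q) = 0.00000 - 0.17231 + 1.76777 = 1.59546 ≈ 1.5955 bits

D_KL(Q||P) = Σ Q(x) log₂(Q(x)/P(x))

Computing term by term:
  Q(1)·log₂(Q(1)/P(1)) = 0.4224·log₂(0.4224/0.4224) = 0.00000
  Q(2)·log₂(Q(2)/P(2)) = 0.5263·log₂(0.5263/0.0513) = 1.76777
  Q(3)·log₂(Q(3)/P(3)) = 0.0513·log₂(0.0513/0.5263) = -0.17231

D_KL(Q||P) = 0.00000 + 1.76777 - 0.17231 = 1.59546 ≈ 1.5955 bits

These ARE equal here. Q is P with outcomes relabeled (Q(2) = P(3), Q(3) = P(2)) by a relabeling that is its own inverse, so the two sums contain exactly the same terms in a different order. This is a special case — KL divergence is not symmetric in general: D_KL(P||Q) ≠ D_KL(Q||P) for most P, Q.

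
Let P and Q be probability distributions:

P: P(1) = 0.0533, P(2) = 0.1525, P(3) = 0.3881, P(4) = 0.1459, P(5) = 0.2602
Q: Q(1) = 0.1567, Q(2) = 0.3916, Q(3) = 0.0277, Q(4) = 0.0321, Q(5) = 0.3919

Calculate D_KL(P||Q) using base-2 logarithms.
1.3526 bits

D_KL(P||Q) = Σ P(x) log₂(P(x)/Q(x))

Computing term by term:
  P(1)·log₂(P(1)/Q(1)) = 0.0533·log₂(0.0533/0.1567) = -0.08292
  P(2)·log₂(P(2)/Q(2)) = 0.1525·log₂(0.1525/0.3916) = -0.20749
  P(3)·log₂(P(3)/Q(3)) = 0.3881·log₂(0.3881/0.0277) = 1.47807
  P(4)·log₂(P(4)/Q(4)) = 0.1459·log₂(0.1459/0.0321) = 0.31869
  P(5)·log₂(P(5)/Q(5)) = 0.2602·log₂(0.2602/0.3919) = -0.15374

D_KL(P||Q) = -0.08292 - 0.20749 + 1.47807 + 0.31869 - 0.15374 = 1.35261 ≈ 1.3526 bits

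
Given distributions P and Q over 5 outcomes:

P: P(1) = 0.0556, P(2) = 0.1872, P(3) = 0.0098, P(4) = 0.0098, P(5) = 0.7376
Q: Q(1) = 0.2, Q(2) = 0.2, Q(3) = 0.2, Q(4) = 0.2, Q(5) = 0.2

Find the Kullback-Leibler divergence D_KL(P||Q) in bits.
1.1830 bits

D_KL(P||Q) = Σ P(x) log₂(P(x)/Q(x))

Computing term by term:
  P(1)·log₂(P(1)/Q(1)) = 0.0556·log₂(0.0556/0.2) = -0.10268
  P(2)·log₂(P(2)/Q(2)) = 0.1872·log₂(0.1872/0.2) = -0.01786
  P(3)·log₂(P(3)/Q(3)) = 0.0098·log₂(0.0098/0.2) = -0.04264
  P(4)·log₂(P(4)/Q(4)) = 0.0098·log₂(0.0098/0.2) = -0.04264
  P(5)·log₂(P(5)/Q(5)) = 0.7376·log₂(0.7376/0.2) = 1.38878

D_KL(P||Q) = -0.10268 - 0.01786 - 0.04264 - 0.04264 + 1.38878 = 1.18296 ≈ 1.1830 bits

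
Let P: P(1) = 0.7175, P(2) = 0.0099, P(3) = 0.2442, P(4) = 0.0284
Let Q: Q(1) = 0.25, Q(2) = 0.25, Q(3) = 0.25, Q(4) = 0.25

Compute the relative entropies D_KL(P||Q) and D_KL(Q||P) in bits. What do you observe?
D_KL(P||Q) = 0.9478 bits, D_KL(Q||P) = 1.5773 bits. The two directions give different values (D_KL(Q||P) exceeds D_KL(P||Q) by 0.6295 bits): KL divergence is asymmetric.

D_KL(P||Q) = Σ P(x) log₂(P(x)/Q(x))

Computing term by term:
  P(1)·log₂(P(1)/Q(1)) = 0.7175·log₂(0.7175/0.25) = 1.09135
  P(2)·log₂(P(2)/Q(2)) = 0.0099·log₂(0.0099/0.25) = -0.04612
  P(3)·log₂(P(3)/Q(3)) = 0.2442·log₂(0.2442/0.25) = -0.00827
  P(4)·log₂(P(4)/Q(4)) = 0.0284·log₂(0.0284/0.25) = -0.08912

D_KL(P||Q) = 1.09135 - 0.04612 - 0.00827 - 0.08912 = 0.94784 ≈ 0.9478 bits

D_KL(Q||P) = Σ Q(x) log₂(Q(x)/P(x))

Computing term by term:
  Q(1)·log₂(Q(1)/P(1)) = 0.25·log₂(0.25/0.7175) = -0.38026
  Q(2)·log₂(Q(2)/P(2)) = 0.25·log₂(0.25/0.0099) = 1.16459
  Q(3)·log₂(Q(3)/P(3)) = 0.25·log₂(0.25/0.2442) = 0.00847
  Q(4)·log₂(Q(4)/P(4)) = 0.25·log₂(0.25/0.0284) = 0.78449

D_KL(Q||P) = -0.38026 + 1.16459 + 0.00847 + 0.78449 = 1.57729 ≈ 1.5773 bits

These are NOT equal (difference: 0.6295 bits). KL divergence is asymmetric: D_KL(P||Q) ≠ D_KL(Q||P) in general.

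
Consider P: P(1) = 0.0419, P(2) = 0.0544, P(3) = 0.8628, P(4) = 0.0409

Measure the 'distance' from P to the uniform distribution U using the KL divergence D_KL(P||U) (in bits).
1.2074 bits

U(i) = 1/4 for all i

D_KL(P||U) = Σ P(x) log₂(P(x) / (1/4))
           = Σ P(x) log₂(P(x)) + log₂(4)
           = log₂(4) - H(P)

H(P) = -Σ P(x) log₂(P(x)):
  -P(1)·log₂(P(1)) = -(0.0419)·log₂(0.0419) = 0.19177
  -P(2)·log₂(P(2)) = -(0.0544)·log₂(0.0544) = 0.22849
  -P(3)·log₂(P(3)) = -(0.8628)·log₂(0.8628) = 0.18369
  -P(4)·log₂(P(4)) = -(0.0409)·log₂(0.0409) = 0.18862
H(P) = 0.19177 + 0.22849 + 0.18369 + 0.18862 = 0.79257 bits

log₂(4) = 2.00000 bits

D_KL(P||U) = 2.00000 - 0.79257 = 1.20743 ≈ 1.2074 bits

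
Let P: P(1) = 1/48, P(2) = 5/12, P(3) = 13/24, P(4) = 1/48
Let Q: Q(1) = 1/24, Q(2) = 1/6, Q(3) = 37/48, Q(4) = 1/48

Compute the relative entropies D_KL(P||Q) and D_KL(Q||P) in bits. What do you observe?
D_KL(P||Q) = 0.2543 bits, D_KL(Q||P) = 0.2137 bits. The two directions give different values (D_KL(P||Q) exceeds D_KL(Q||P) by 0.0406 bits): KL divergence is asymmetric.

D_KL(P||Q) = Σ P(x) log₂(P(x)/Q(x))

Computing term by term:
  P(1)·log₂(P(1)/Q(1)) = (1/48)·log₂((1/48)/(1/24)) = -0.02083
  P(2)·log₂(P(2)/Q(2)) = (5/12)·log₂((5/12)/(1/6)) = 0.55080
  P(3)·log₂(P(3)/Q(3)) = (13/24)·log₂((13/24)/(37/48)) = -0.27572
  P(4)·log₂(P(4)/Q(4)) = (1/48)·log₂((1/48)/(1/48)) = 0.00000

D_KL(P||Q) = -0.02083 + 0.55080 - 0.27572 + 0.00000 = 0.25425 ≈ 0.2543 bits

D_KL(Q||P) = Σ Q(x) log₂(Q(x)/P(x))

Computing term by term:
  Q(1)·log₂(Q(1)/P(1)) = (1/24)·log₂((1/24)/(1/48)) = 0.04167
  Q(2)·log₂(Q(2)/P(2)) = (1/6)·log₂((1/6)/(5/12)) = -0.22032
  Q(3)·log₂(Q(3)/P(3)) = (37/48)·log₂((37/48)/(13/24)) = 0.39236
  Q(4)·log₂(Q(4)/P(4)) = (1/48)·log₂((1/48)/(1/48)) = 0.00000

D_KL(Q||P) = 0.04167 - 0.22032 + 0.39236 + 0.00000 = 0.21371 ≈ 0.2137 bits

These are NOT equal (difference: 0.0406 bits). KL divergence is asymmetric: D_KL(P||Q) ≠ D_KL(Q||P) in general.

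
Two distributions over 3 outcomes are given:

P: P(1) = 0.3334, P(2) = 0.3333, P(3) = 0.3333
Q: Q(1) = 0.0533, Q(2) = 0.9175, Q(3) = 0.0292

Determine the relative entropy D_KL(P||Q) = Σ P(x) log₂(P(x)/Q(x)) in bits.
1.5658 bits

D_KL(P||Q) = Σ P(x) log₂(P(x)/Q(x))

Computing term by term:
  P(1)·log₂(P(1)/Q(1)) = 0.3334·log₂(0.3334/0.0533) = 0.88186
  P(2)·log₂(P(2)/Q(2)) = 0.3333·log₂(0.3333/0.9175) = -0.48691
  P(3)·log₂(P(3)/Q(3)) = 0.3333·log₂(0.3333/0.0292) = 1.17081

D_KL(P||Q) = 0.88186 - 0.48691 + 1.17081 = 1.56576 ≈ 1.5658 bits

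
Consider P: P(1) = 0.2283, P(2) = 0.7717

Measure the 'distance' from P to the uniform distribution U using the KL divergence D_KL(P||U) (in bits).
0.2250 bits

U(i) = 1/2 for all i

D_KL(P||U) = Σ P(x) log₂(P(x) / (1/2))
           = Σ P(x) log₂(P(x)) + log₂(2)
           = log₂(2) - H(P)

H(P) = -Σ P(x) log₂(P(x)):
  -P(1)·log₂(P(1)) = -(0.2283)·log₂(0.2283) = 0.48651
  -P(2)·log₂(P(2)) = -(0.7717)·log₂(0.7717) = 0.28853
H(P) = 0.48651 + 0.28853 = 0.77504 bits

log₂(2) = 1.00000 bits

D_KL(P||U) = 1.00000 - 0.77504 = 0.22496 ≈ 0.2250 bits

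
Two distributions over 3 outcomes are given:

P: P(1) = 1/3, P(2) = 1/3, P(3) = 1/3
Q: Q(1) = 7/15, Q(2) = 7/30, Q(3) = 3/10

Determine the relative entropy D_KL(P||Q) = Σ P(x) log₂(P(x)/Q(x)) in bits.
0.0604 bits

D_KL(P||Q) = Σ P(x) log₂(P(x)/Q(x))

Computing term by term:
  P(1)·log₂(P(1)/Q(1)) = (1/3)·log₂((1/3)/(7/15)) = -0.16181
  P(2)·log₂(P(2)/Q(2)) = (1/3)·log₂((1/3)/(7/30)) = 0.17152
  P(3)·log₂(P(3)/Q(3)) = (1/3)·log₂((1/3)/(3/10)) = 0.05067

D_KL(P||Q) = -0.16181 + 0.17152 + 0.05067 = 0.06038 ≈ 0.0604 bits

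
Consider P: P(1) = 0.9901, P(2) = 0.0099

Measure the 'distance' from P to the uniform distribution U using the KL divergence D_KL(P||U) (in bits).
0.9199 bits

U(i) = 1/2 for all i

D_KL(P||U) = Σ P(x) log₂(P(x) / (1/2))
           = Σ P(x) log₂(P(x)) + log₂(2)
           = log₂(2) - H(P)

H(P) = -Σ P(x) log₂(P(x)):
  -P(1)·log₂(P(1)) = -(0.9901)·log₂(0.9901) = 0.01421
  -P(2)·log₂(P(2)) = -(0.0099)·log₂(0.0099) = 0.06592
H(P) = 0.01421 + 0.06592 = 0.08013 bits

log₂(2) = 1.00000 bits

D_KL(P||U) = 1.00000 - 0.08013 = 0.91987 ≈ 0.9199 bits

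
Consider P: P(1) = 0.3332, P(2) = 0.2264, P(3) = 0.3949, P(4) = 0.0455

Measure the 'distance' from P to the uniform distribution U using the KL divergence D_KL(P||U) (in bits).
0.2543 bits

U(i) = 1/4 for all i

D_KL(P||U) = Σ P(x) log₂(P(x) / (1/4))
           = Σ P(x) log₂(P(x)) + log₂(4)
           = log₂(4) - H(P)

H(P) = -Σ P(x) log₂(P(x)):
  -P(1)·log₂(P(1)) = -(0.3332)·log₂(0.3332) = 0.52830
  -P(2)·log₂(P(2)) = -(0.2264)·log₂(0.2264) = 0.48519
  -P(3)·log₂(P(3)) = -(0.3949)·log₂(0.3949) = 0.52934
  -P(4)·log₂(P(4)) = -(0.0455)·log₂(0.0455) = 0.20284
H(P) = 0.52830 + 0.48519 + 0.52934 + 0.20284 = 1.74567 bits

log₂(4) = 2.00000 bits

D_KL(P||U) = 2.00000 - 1.74567 = 0.25433 ≈ 0.2543 bits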